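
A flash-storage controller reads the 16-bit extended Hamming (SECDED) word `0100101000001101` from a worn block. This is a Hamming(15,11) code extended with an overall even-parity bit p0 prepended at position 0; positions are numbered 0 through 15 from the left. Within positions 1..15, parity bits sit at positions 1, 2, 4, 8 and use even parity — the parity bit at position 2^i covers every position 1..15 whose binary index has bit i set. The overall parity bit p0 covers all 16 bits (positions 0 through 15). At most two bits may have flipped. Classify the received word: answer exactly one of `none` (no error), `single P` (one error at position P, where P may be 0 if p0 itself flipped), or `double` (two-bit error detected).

double

s1: b1⊕b3⊕b5⊕b7⊕b9⊕b11⊕b13⊕b15 = 1⊕0⊕0⊕0⊕0⊕0⊕1⊕1 = 1
s2: b2⊕b3⊕b6⊕b7⊕b10⊕b11⊕b14⊕b15 = 0⊕0⊕1⊕0⊕0⊕0⊕0⊕1 = 0
s4: b4⊕b5⊕b6⊕b7⊕b12⊕b13⊕b14⊕b15 = 1⊕0⊕1⊕0⊕1⊕1⊕0⊕1 = 1
s8: b8⊕b9⊕b10⊕b11⊕b12⊕b13⊕b14⊕b15 = 0⊕0⊕0⊕0⊕1⊕1⊕0⊕1 = 1
Syndrome (s8...s1) = 1101 → position 13.
Overall parity (XOR of all 16 bits, including p0): 0⊕1⊕0⊕0⊕1⊕0⊕1⊕0⊕0⊕0⊕0⊕0⊕1⊕1⊕0⊕1 = 0
Overall=0, syndrome position=13 → double-bit error detected (uncorrectable).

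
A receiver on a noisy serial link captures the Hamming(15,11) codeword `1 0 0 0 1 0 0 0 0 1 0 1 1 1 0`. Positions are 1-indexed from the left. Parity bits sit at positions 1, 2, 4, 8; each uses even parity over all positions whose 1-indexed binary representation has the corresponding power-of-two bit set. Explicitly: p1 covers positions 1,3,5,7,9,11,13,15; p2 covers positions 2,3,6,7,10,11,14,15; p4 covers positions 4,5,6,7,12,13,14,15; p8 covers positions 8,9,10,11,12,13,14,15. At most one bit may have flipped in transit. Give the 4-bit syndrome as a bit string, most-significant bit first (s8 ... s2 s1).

0001

s1: b1⊕b3⊕b5⊕b7⊕b9⊕b11⊕b13⊕b15 = 1⊕0⊕1⊕0⊕0⊕0⊕1⊕0 = 1
s2: b2⊕b3⊕b6⊕b7⊕b10⊕b11⊕b14⊕b15 = 0⊕0⊕0⊕0⊕1⊕0⊕1⊕0 = 0
s4: b4⊕b5⊕b6⊕b7⊕b12⊕b13⊕b14⊕b15 = 0⊕1⊕0⊕0⊕1⊕1⊕1⊕0 = 0
s8: b8⊕b9⊕b10⊕b11⊕b12⊕b13⊕b14⊕b15 = 0⊕0⊕1⊕0⊕1⊕1⊕1⊕0 = 0
Syndrome (s8...s1) = 0001 → position 1.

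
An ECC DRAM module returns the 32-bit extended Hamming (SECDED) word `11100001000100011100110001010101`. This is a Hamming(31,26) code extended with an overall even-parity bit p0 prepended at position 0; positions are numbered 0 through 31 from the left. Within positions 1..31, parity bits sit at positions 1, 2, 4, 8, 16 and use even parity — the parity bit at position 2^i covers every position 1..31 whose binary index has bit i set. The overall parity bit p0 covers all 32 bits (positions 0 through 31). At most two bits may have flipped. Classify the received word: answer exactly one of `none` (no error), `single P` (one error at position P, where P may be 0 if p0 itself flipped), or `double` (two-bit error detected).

s1: b1⊕b3⊕b5⊕b7⊕b9⊕b11⊕b13⊕b15⊕b17⊕b19⊕b21⊕b23⊕b25⊕b27⊕b29⊕b31 = 1⊕0⊕0⊕1⊕0⊕1⊕0⊕1⊕1⊕0⊕1⊕0⊕1⊕1⊕1⊕1 = 0
s2: b2⊕b3⊕b6⊕b7⊕b10⊕b11⊕b14⊕b15⊕b18⊕b19⊕b22⊕b23⊕b26⊕b27⊕b30⊕b31 = 1⊕0⊕0⊕1⊕0⊕1⊕0⊕1⊕0⊕0⊕0⊕0⊕0⊕1⊕0⊕1 = 0
s4: b4⊕b5⊕b6⊕b7⊕b12⊕b13⊕b14⊕b15⊕b20⊕b21⊕b22⊕b23⊕b28⊕b29⊕b30⊕b31 = 0⊕0⊕0⊕1⊕0⊕0⊕0⊕1⊕1⊕1⊕0⊕0⊕0⊕1⊕0⊕1 = 0
s8: b8⊕b9⊕b10⊕b11⊕b12⊕b13⊕b14⊕b15⊕b24⊕b25⊕b26⊕b27⊕b28⊕b29⊕b30⊕b31 = 0⊕0⊕0⊕1⊕0⊕0⊕0⊕1⊕0⊕1⊕0⊕1⊕0⊕1⊕0⊕1 = 0
s16: b16⊕b17⊕b18⊕b19⊕b20⊕b21⊕b22⊕b23⊕b24⊕b25⊕b26⊕b27⊕b28⊕b29⊕b30⊕b31 = 1⊕1⊕0⊕0⊕1⊕1⊕0⊕0⊕0⊕1⊕0⊕1⊕0⊕1⊕0⊕1 = 0
Syndrome (s16...s1) = 00000 → position 0 (no error).
Overall parity (XOR of all 32 bits, including p0): 1⊕1⊕1⊕0⊕0⊕0⊕0⊕1⊕0⊕0⊕0⊕1⊕0⊕0⊕0⊕1⊕1⊕1⊕0⊕0⊕1⊕1⊕0⊕0⊕0⊕1⊕0⊕1⊕0⊕1⊕0⊕1 = 0
Overall=0, syndrome position=0 → no error.

none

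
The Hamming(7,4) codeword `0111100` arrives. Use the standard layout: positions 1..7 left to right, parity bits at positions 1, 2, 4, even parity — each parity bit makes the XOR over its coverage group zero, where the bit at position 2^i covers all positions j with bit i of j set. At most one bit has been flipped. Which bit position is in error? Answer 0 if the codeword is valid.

0

s1: b1⊕b3⊕b5⊕b7 = 0⊕1⊕1⊕0 = 0
s2: b2⊕b3⊕b6⊕b7 = 1⊕1⊕0⊕0 = 0
s4: b4⊕b5⊕b6⊕b7 = 1⊕1⊕0⊕0 = 0
Syndrome (s4...s1) = 000 → position 0 (no error).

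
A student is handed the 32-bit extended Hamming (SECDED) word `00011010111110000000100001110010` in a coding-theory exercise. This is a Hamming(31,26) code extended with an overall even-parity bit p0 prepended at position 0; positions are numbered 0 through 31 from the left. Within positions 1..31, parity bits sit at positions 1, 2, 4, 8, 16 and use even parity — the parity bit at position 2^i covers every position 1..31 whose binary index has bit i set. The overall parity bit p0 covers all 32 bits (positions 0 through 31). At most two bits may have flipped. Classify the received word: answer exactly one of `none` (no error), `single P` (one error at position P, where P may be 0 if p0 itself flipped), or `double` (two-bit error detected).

s1: b1⊕b3⊕b5⊕b7⊕b9⊕b11⊕b13⊕b15⊕b17⊕b19⊕b21⊕b23⊕b25⊕b27⊕b29⊕b31 = 0⊕1⊕0⊕0⊕1⊕1⊕0⊕0⊕0⊕0⊕0⊕0⊕1⊕1⊕0⊕0 = 1
s2: b2⊕b3⊕b6⊕b7⊕b10⊕b11⊕b14⊕b15⊕b18⊕b19⊕b22⊕b23⊕b26⊕b27⊕b30⊕b31 = 0⊕1⊕1⊕0⊕1⊕1⊕0⊕0⊕0⊕0⊕0⊕0⊕1⊕1⊕1⊕0 = 1
s4: b4⊕b5⊕b6⊕b7⊕b12⊕b13⊕b14⊕b15⊕b20⊕b21⊕b22⊕b23⊕b28⊕b29⊕b30⊕b31 = 1⊕0⊕1⊕0⊕1⊕0⊕0⊕0⊕1⊕0⊕0⊕0⊕0⊕0⊕1⊕0 = 1
s8: b8⊕b9⊕b10⊕b11⊕b12⊕b13⊕b14⊕b15⊕b24⊕b25⊕b26⊕b27⊕b28⊕b29⊕b30⊕b31 = 1⊕1⊕1⊕1⊕1⊕0⊕0⊕0⊕0⊕1⊕1⊕1⊕0⊕0⊕1⊕0 = 1
s16: b16⊕b17⊕b18⊕b19⊕b20⊕b21⊕b22⊕b23⊕b24⊕b25⊕b26⊕b27⊕b28⊕b29⊕b30⊕b31 = 0⊕0⊕0⊕0⊕1⊕0⊕0⊕0⊕0⊕1⊕1⊕1⊕0⊕0⊕1⊕0 = 1
Syndrome (s16...s1) = 11111 → position 31.
Overall parity (XOR of all 32 bits, including p0): 0⊕0⊕0⊕1⊕1⊕0⊕1⊕0⊕1⊕1⊕1⊕1⊕1⊕0⊕0⊕0⊕0⊕0⊕0⊕0⊕1⊕0⊕0⊕0⊕0⊕1⊕1⊕1⊕0⊕0⊕1⊕0 = 1
Overall=1, syndrome position=31 → single-bit error at position 31.

single 31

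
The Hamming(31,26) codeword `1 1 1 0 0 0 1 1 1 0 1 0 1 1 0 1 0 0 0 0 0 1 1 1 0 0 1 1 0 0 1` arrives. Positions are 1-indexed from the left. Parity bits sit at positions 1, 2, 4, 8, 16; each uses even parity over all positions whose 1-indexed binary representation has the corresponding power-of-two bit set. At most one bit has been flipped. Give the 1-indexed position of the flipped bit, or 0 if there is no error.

s1: b1⊕b3⊕b5⊕b7⊕b9⊕b11⊕b13⊕b15⊕b17⊕b19⊕b21⊕b23⊕b25⊕b27⊕b29⊕b31 = 1⊕1⊕0⊕1⊕1⊕1⊕1⊕0⊕0⊕0⊕0⊕1⊕0⊕1⊕0⊕1 = 1
s2: b2⊕b3⊕b6⊕b7⊕b10⊕b11⊕b14⊕b15⊕b18⊕b19⊕b22⊕b23⊕b26⊕b27⊕b30⊕b31 = 1⊕1⊕0⊕1⊕0⊕1⊕1⊕0⊕0⊕0⊕1⊕1⊕0⊕1⊕0⊕1 = 1
s4: b4⊕b5⊕b6⊕b7⊕b12⊕b13⊕b14⊕b15⊕b20⊕b21⊕b22⊕b23⊕b28⊕b29⊕b30⊕b31 = 0⊕0⊕0⊕1⊕0⊕1⊕1⊕0⊕0⊕0⊕1⊕1⊕1⊕0⊕0⊕1 = 1
s8: b8⊕b9⊕b10⊕b11⊕b12⊕b13⊕b14⊕b15⊕b24⊕b25⊕b26⊕b27⊕b28⊕b29⊕b30⊕b31 = 1⊕1⊕0⊕1⊕0⊕1⊕1⊕0⊕1⊕0⊕0⊕1⊕1⊕0⊕0⊕1 = 1
s16: b16⊕b17⊕b18⊕b19⊕b20⊕b21⊕b22⊕b23⊕b24⊕b25⊕b26⊕b27⊕b28⊕b29⊕b30⊕b31 = 1⊕0⊕0⊕0⊕0⊕0⊕1⊕1⊕1⊕0⊕0⊕1⊕1⊕0⊕0⊕1 = 1
Syndrome (s16...s1) = 11111 → position 31.

31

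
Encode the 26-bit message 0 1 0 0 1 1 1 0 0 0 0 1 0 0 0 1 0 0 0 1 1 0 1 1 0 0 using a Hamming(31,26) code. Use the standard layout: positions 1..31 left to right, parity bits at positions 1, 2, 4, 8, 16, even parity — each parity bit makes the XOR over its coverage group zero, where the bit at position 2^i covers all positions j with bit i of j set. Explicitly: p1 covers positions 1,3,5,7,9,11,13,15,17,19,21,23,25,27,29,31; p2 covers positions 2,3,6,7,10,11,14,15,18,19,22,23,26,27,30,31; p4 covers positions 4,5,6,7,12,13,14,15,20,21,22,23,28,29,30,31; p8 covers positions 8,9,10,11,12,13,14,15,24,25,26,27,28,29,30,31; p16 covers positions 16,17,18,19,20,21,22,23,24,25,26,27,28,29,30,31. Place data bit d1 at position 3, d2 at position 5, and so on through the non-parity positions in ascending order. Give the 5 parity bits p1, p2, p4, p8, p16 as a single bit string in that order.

11010

Place data bits at non-power-of-two positions: b3=0, b5=1, b6=0, b7=0, b9=1, b10=1, b11=1, b12=0, b13=0, b14=0, b15=0, b17=1, b18=0, b19=0, b20=0, b21=1, b22=0, b23=0, b24=0, b25=1, b26=1, b27=0, b28=1, b29=1, b30=0, b31=0.
p1 = XOR of data positions {3,5,7,9,11,13,15,17,19,21,23,25,27,29,31} = 0⊕1⊕0⊕1⊕1⊕0⊕0⊕1⊕0⊕1⊕0⊕1⊕0⊕1⊕0 = 1
p2 = XOR of data positions {3,6,7,10,11,14,15,18,19,22,23,26,27,30,31} = 0⊕0⊕0⊕1⊕1⊕0⊕0⊕0⊕0⊕0⊕0⊕1⊕0⊕0⊕0 = 1
p4 = XOR of data positions {5,6,7,12,13,14,15,20,21,22,23,28,29,30,31} = 1⊕0⊕0⊕0⊕0⊕0⊕0⊕0⊕1⊕0⊕0⊕1⊕1⊕0⊕0 = 0
p8 = XOR of data positions {9,10,11,12,13,14,15,24,25,26,27,28,29,30,31} = 1⊕1⊕1⊕0⊕0⊕0⊕0⊕0⊕1⊕1⊕0⊕1⊕1⊕0⊕0 = 1
p16 = XOR of data positions {17,18,19,20,21,22,23,24,25,26,27,28,29,30,31} = 1⊕0⊕0⊕0⊕1⊕0⊕0⊕0⊕1⊕1⊕0⊕1⊕1⊕0⊕0 = 0
Parity bits p1,p2,p4,p8,p16 = 11010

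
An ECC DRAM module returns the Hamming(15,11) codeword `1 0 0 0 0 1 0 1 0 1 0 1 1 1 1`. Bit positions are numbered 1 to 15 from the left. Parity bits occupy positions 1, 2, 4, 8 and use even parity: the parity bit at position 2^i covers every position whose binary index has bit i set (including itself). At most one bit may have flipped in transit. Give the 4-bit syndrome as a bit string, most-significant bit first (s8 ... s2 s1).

s1: b1⊕b3⊕b5⊕b7⊕b9⊕b11⊕b13⊕b15 = 1⊕0⊕0⊕0⊕0⊕0⊕1⊕1 = 1
s2: b2⊕b3⊕b6⊕b7⊕b10⊕b11⊕b14⊕b15 = 0⊕0⊕1⊕0⊕1⊕0⊕1⊕1 = 0
s4: b4⊕b5⊕b6⊕b7⊕b12⊕b13⊕b14⊕b15 = 0⊕0⊕1⊕0⊕1⊕1⊕1⊕1 = 1
s8: b8⊕b9⊕b10⊕b11⊕b12⊕b13⊕b14⊕b15 = 1⊕0⊕1⊕0⊕1⊕1⊕1⊕1 = 0
Syndrome (s8...s1) = 0101 → position 5.

0101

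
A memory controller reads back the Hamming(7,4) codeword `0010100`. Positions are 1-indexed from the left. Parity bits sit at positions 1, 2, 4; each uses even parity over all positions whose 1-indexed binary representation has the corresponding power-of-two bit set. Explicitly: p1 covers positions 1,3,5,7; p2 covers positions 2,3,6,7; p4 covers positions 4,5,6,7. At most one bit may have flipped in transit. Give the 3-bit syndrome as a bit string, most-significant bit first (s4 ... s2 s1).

110

s1: b1⊕b3⊕b5⊕b7 = 0⊕1⊕1⊕0 = 0
s2: b2⊕b3⊕b6⊕b7 = 0⊕1⊕0⊕0 = 1
s4: b4⊕b5⊕b6⊕b7 = 0⊕1⊕0⊕0 = 1
Syndrome (s4...s1) = 110 → position 6.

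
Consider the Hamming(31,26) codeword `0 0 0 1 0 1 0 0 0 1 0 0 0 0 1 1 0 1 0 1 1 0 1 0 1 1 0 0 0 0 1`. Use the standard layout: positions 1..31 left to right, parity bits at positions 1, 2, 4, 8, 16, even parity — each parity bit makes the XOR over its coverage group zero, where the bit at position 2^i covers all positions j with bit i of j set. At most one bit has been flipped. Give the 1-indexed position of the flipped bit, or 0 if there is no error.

s1: b1⊕b3⊕b5⊕b7⊕b9⊕b11⊕b13⊕b15⊕b17⊕b19⊕b21⊕b23⊕b25⊕b27⊕b29⊕b31 = 0⊕0⊕0⊕0⊕0⊕0⊕0⊕1⊕0⊕0⊕1⊕1⊕1⊕0⊕0⊕1 = 1
s2: b2⊕b3⊕b6⊕b7⊕b10⊕b11⊕b14⊕b15⊕b18⊕b19⊕b22⊕b23⊕b26⊕b27⊕b30⊕b31 = 0⊕0⊕1⊕0⊕1⊕0⊕0⊕1⊕1⊕0⊕0⊕1⊕1⊕0⊕0⊕1 = 1
s4: b4⊕b5⊕b6⊕b7⊕b12⊕b13⊕b14⊕b15⊕b20⊕b21⊕b22⊕b23⊕b28⊕b29⊕b30⊕b31 = 1⊕0⊕1⊕0⊕0⊕0⊕0⊕1⊕1⊕1⊕0⊕1⊕0⊕0⊕0⊕1 = 1
s8: b8⊕b9⊕b10⊕b11⊕b12⊕b13⊕b14⊕b15⊕b24⊕b25⊕b26⊕b27⊕b28⊕b29⊕b30⊕b31 = 0⊕0⊕1⊕0⊕0⊕0⊕0⊕1⊕0⊕1⊕1⊕0⊕0⊕0⊕0⊕1 = 1
s16: b16⊕b17⊕b18⊕b19⊕b20⊕b21⊕b22⊕b23⊕b24⊕b25⊕b26⊕b27⊕b28⊕b29⊕b30⊕b31 = 1⊕0⊕1⊕0⊕1⊕1⊕0⊕1⊕0⊕1⊕1⊕0⊕0⊕0⊕0⊕1 = 0
Syndrome (s16...s1) = 01111 → position 15.

15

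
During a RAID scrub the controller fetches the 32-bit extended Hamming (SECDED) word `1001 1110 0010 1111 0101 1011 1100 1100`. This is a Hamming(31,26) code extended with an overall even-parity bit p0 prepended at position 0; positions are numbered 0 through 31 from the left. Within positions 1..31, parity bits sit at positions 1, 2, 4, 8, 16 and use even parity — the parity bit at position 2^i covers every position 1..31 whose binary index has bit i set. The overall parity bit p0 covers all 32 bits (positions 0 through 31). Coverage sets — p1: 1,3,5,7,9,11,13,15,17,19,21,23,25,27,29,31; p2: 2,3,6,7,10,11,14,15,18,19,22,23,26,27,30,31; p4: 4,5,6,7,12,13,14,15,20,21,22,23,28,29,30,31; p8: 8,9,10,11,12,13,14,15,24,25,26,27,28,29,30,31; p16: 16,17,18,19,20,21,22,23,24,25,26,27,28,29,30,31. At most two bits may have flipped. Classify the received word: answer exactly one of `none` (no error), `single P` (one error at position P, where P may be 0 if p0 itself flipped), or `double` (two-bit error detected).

s1: b1⊕b3⊕b5⊕b7⊕b9⊕b11⊕b13⊕b15⊕b17⊕b19⊕b21⊕b23⊕b25⊕b27⊕b29⊕b31 = 0⊕1⊕1⊕0⊕0⊕0⊕1⊕1⊕1⊕1⊕0⊕1⊕1⊕0⊕1⊕0 = 1
s2: b2⊕b3⊕b6⊕b7⊕b10⊕b11⊕b14⊕b15⊕b18⊕b19⊕b22⊕b23⊕b26⊕b27⊕b30⊕b31 = 0⊕1⊕1⊕0⊕1⊕0⊕1⊕1⊕0⊕1⊕1⊕1⊕0⊕0⊕0⊕0 = 0
s4: b4⊕b5⊕b6⊕b7⊕b12⊕b13⊕b14⊕b15⊕b20⊕b21⊕b22⊕b23⊕b28⊕b29⊕b30⊕b31 = 1⊕1⊕1⊕0⊕1⊕1⊕1⊕1⊕1⊕0⊕1⊕1⊕1⊕1⊕0⊕0 = 0
s8: b8⊕b9⊕b10⊕b11⊕b12⊕b13⊕b14⊕b15⊕b24⊕b25⊕b26⊕b27⊕b28⊕b29⊕b30⊕b31 = 0⊕0⊕1⊕0⊕1⊕1⊕1⊕1⊕1⊕1⊕0⊕0⊕1⊕1⊕0⊕0 = 1
s16: b16⊕b17⊕b18⊕b19⊕b20⊕b21⊕b22⊕b23⊕b24⊕b25⊕b26⊕b27⊕b28⊕b29⊕b30⊕b31 = 0⊕1⊕0⊕1⊕1⊕0⊕1⊕1⊕1⊕1⊕0⊕0⊕1⊕1⊕0⊕0 = 1
Syndrome (s16...s1) = 11001 → position 25.
Overall parity (XOR of all 32 bits, including p0): 1⊕0⊕0⊕1⊕1⊕1⊕1⊕0⊕0⊕0⊕1⊕0⊕1⊕1⊕1⊕1⊕0⊕1⊕0⊕1⊕1⊕0⊕1⊕1⊕1⊕1⊕0⊕0⊕1⊕1⊕0⊕0 = 1
Overall=1, syndrome position=25 → single-bit error at position 25.

single 25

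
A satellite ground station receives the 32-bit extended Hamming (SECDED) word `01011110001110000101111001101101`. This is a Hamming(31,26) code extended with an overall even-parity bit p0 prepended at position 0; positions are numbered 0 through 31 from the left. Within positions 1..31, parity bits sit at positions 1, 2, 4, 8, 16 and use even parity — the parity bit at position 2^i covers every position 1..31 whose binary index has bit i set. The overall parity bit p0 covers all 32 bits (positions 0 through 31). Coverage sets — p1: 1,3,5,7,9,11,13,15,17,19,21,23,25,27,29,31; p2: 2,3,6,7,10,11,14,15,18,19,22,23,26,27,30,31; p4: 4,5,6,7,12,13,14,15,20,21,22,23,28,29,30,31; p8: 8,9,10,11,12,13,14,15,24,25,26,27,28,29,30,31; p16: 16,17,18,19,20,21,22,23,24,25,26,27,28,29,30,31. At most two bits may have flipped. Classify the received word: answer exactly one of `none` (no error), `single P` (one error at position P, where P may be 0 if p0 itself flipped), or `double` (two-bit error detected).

none

s1: b1⊕b3⊕b5⊕b7⊕b9⊕b11⊕b13⊕b15⊕b17⊕b19⊕b21⊕b23⊕b25⊕b27⊕b29⊕b31 = 1⊕1⊕1⊕0⊕0⊕1⊕0⊕0⊕1⊕1⊕1⊕0⊕1⊕0⊕1⊕1 = 0
s2: b2⊕b3⊕b6⊕b7⊕b10⊕b11⊕b14⊕b15⊕b18⊕b19⊕b22⊕b23⊕b26⊕b27⊕b30⊕b31 = 0⊕1⊕1⊕0⊕1⊕1⊕0⊕0⊕0⊕1⊕1⊕0⊕1⊕0⊕0⊕1 = 0
s4: b4⊕b5⊕b6⊕b7⊕b12⊕b13⊕b14⊕b15⊕b20⊕b21⊕b22⊕b23⊕b28⊕b29⊕b30⊕b31 = 1⊕1⊕1⊕0⊕1⊕0⊕0⊕0⊕1⊕1⊕1⊕0⊕1⊕1⊕0⊕1 = 0
s8: b8⊕b9⊕b10⊕b11⊕b12⊕b13⊕b14⊕b15⊕b24⊕b25⊕b26⊕b27⊕b28⊕b29⊕b30⊕b31 = 0⊕0⊕1⊕1⊕1⊕0⊕0⊕0⊕0⊕1⊕1⊕0⊕1⊕1⊕0⊕1 = 0
s16: b16⊕b17⊕b18⊕b19⊕b20⊕b21⊕b22⊕b23⊕b24⊕b25⊕b26⊕b27⊕b28⊕b29⊕b30⊕b31 = 0⊕1⊕0⊕1⊕1⊕1⊕1⊕0⊕0⊕1⊕1⊕0⊕1⊕1⊕0⊕1 = 0
Syndrome (s16...s1) = 00000 → position 0 (no error).
Overall parity (XOR of all 32 bits, including p0): 0⊕1⊕0⊕1⊕1⊕1⊕1⊕0⊕0⊕0⊕1⊕1⊕1⊕0⊕0⊕0⊕0⊕1⊕0⊕1⊕1⊕1⊕1⊕0⊕0⊕1⊕1⊕0⊕1⊕1⊕0⊕1 = 0
Overall=0, syndrome position=0 → no error.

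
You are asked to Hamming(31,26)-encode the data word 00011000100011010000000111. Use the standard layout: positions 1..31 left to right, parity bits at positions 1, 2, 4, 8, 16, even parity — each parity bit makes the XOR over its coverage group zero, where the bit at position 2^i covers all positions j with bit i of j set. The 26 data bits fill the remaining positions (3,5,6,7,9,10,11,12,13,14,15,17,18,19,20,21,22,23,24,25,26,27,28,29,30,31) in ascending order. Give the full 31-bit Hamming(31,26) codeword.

Place data bits at non-power-of-two positions: b3=0, b5=0, b6=0, b7=1, b9=1, b10=0, b11=0, b12=0, b13=1, b14=0, b15=0, b17=0, b18=1, b19=1, b20=0, b21=1, b22=0, b23=0, b24=0, b25=0, b26=0, b27=0, b28=0, b29=1, b30=1, b31=1.
p1 = XOR of data positions {3,5,7,9,11,13,15,17,19,21,23,25,27,29,31} = 0⊕0⊕1⊕1⊕0⊕1⊕0⊕0⊕1⊕1⊕0⊕0⊕0⊕1⊕1 = 1
p2 = XOR of data positions {3,6,7,10,11,14,15,18,19,22,23,26,27,30,31} = 0⊕0⊕1⊕0⊕0⊕0⊕0⊕1⊕1⊕0⊕0⊕0⊕0⊕1⊕1 = 1
p4 = XOR of data positions {5,6,7,12,13,14,15,20,21,22,23,28,29,30,31} = 0⊕0⊕1⊕0⊕1⊕0⊕0⊕0⊕1⊕0⊕0⊕0⊕1⊕1⊕1 = 0
p8 = XOR of data positions {9,10,11,12,13,14,15,24,25,26,27,28,29,30,31} = 1⊕0⊕0⊕0⊕1⊕0⊕0⊕0⊕0⊕0⊕0⊕0⊕1⊕1⊕1 = 1
p16 = XOR of data positions {17,18,19,20,21,22,23,24,25,26,27,28,29,30,31} = 0⊕1⊕1⊕0⊕1⊕0⊕0⊕0⊕0⊕0⊕0⊕0⊕1⊕1⊕1 = 0
Codeword b1..b31 = 1100001110001000011010000000111

1100001110001000011010000000111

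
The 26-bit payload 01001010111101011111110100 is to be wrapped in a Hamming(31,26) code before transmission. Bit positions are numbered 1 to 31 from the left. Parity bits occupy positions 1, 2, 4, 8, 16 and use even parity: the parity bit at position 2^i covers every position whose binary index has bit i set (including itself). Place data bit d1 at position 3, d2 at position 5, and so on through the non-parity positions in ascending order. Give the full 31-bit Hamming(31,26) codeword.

0000100010101110101011111110100

Place data bits at non-power-of-two positions: b3=0, b5=1, b6=0, b7=0, b9=1, b10=0, b11=1, b12=0, b13=1, b14=1, b15=1, b17=1, b18=0, b19=1, b20=0, b21=1, b22=1, b23=1, b24=1, b25=1, b26=1, b27=1, b28=0, b29=1, b30=0, b31=0.
p1 = XOR of data positions {3,5,7,9,11,13,15,17,19,21,23,25,27,29,31} = 0⊕1⊕0⊕1⊕1⊕1⊕1⊕1⊕1⊕1⊕1⊕1⊕1⊕1⊕0 = 0
p2 = XOR of data positions {3,6,7,10,11,14,15,18,19,22,23,26,27,30,31} = 0⊕0⊕0⊕0⊕1⊕1⊕1⊕0⊕1⊕1⊕1⊕1⊕1⊕0⊕0 = 0
p4 = XOR of data positions {5,6,7,12,13,14,15,20,21,22,23,28,29,30,31} = 1⊕0⊕0⊕0⊕1⊕1⊕1⊕0⊕1⊕1⊕1⊕0⊕1⊕0⊕0 = 0
p8 = XOR of data positions {9,10,11,12,13,14,15,24,25,26,27,28,29,30,31} = 1⊕0⊕1⊕0⊕1⊕1⊕1⊕1⊕1⊕1⊕1⊕0⊕1⊕0⊕0 = 0
p16 = XOR of data positions {17,18,19,20,21,22,23,24,25,26,27,28,29,30,31} = 1⊕0⊕1⊕0⊕1⊕1⊕1⊕1⊕1⊕1⊕1⊕0⊕1⊕0⊕0 = 0
Codeword b1..b31 = 0000100010101110101011111110100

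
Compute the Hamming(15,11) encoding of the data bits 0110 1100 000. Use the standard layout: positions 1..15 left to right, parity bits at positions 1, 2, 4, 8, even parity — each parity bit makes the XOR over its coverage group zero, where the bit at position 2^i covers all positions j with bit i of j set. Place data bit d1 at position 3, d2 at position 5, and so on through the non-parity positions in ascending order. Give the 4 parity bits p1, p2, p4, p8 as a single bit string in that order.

0000

Place data bits at non-power-of-two positions: b3=0, b5=1, b6=1, b7=0, b9=1, b10=1, b11=0, b12=0, b13=0, b14=0, b15=0.
p1 = XOR of data positions {3,5,7,9,11,13,15} = 0⊕1⊕0⊕1⊕0⊕0⊕0 = 0
p2 = XOR of data positions {3,6,7,10,11,14,15} = 0⊕1⊕0⊕1⊕0⊕0⊕0 = 0
p4 = XOR of data positions {5,6,7,12,13,14,15} = 1⊕1⊕0⊕0⊕0⊕0⊕0 = 0
p8 = XOR of data positions {9,10,11,12,13,14,15} = 1⊕1⊕0⊕0⊕0⊕0⊕0 = 0
Parity bits p1,p2,p4,p8 = 0000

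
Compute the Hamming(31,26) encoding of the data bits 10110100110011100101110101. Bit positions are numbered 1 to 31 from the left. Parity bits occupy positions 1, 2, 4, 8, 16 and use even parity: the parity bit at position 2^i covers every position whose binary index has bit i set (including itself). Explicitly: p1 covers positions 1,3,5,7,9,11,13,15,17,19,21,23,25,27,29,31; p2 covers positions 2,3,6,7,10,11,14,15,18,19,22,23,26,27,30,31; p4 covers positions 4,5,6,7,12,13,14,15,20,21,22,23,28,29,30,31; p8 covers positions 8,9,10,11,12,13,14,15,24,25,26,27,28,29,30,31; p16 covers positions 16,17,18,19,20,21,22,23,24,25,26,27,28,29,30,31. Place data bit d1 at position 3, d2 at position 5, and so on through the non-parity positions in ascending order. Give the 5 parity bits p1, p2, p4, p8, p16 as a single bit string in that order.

11001

Place data bits at non-power-of-two positions: b3=1, b5=0, b6=1, b7=1, b9=0, b10=1, b11=0, b12=0, b13=1, b14=1, b15=0, b17=0, b18=1, b19=1, b20=1, b21=0, b22=0, b23=1, b24=0, b25=1, b26=1, b27=1, b28=0, b29=1, b30=0, b31=1.
p1 = XOR of data positions {3,5,7,9,11,13,15,17,19,21,23,25,27,29,31} = 1⊕0⊕1⊕0⊕0⊕1⊕0⊕0⊕1⊕0⊕1⊕1⊕1⊕1⊕1 = 1
p2 = XOR of data positions {3,6,7,10,11,14,15,18,19,22,23,26,27,30,31} = 1⊕1⊕1⊕1⊕0⊕1⊕0⊕1⊕1⊕0⊕1⊕1⊕1⊕0⊕1 = 1
p4 = XOR of data positions {5,6,7,12,13,14,15,20,21,22,23,28,29,30,31} = 0⊕1⊕1⊕0⊕1⊕1⊕0⊕1⊕0⊕0⊕1⊕0⊕1⊕0⊕1 = 0
p8 = XOR of data positions {9,10,11,12,13,14,15,24,25,26,27,28,29,30,31} = 0⊕1⊕0⊕0⊕1⊕1⊕0⊕0⊕1⊕1⊕1⊕0⊕1⊕0⊕1 = 0
p16 = XOR of data positions {17,18,19,20,21,22,23,24,25,26,27,28,29,30,31} = 0⊕1⊕1⊕1⊕0⊕0⊕1⊕0⊕1⊕1⊕1⊕0⊕1⊕0⊕1 = 1
Parity bits p1,p2,p4,p8,p16 = 11001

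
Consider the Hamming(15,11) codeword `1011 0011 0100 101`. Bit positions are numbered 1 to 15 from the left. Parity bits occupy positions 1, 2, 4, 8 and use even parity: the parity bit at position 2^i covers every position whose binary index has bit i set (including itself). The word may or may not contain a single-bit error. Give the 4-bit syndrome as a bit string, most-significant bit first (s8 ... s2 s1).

s1: b1⊕b3⊕b5⊕b7⊕b9⊕b11⊕b13⊕b15 = 1⊕1⊕0⊕1⊕0⊕0⊕1⊕1 = 1
s2: b2⊕b3⊕b6⊕b7⊕b10⊕b11⊕b14⊕b15 = 0⊕1⊕0⊕1⊕1⊕0⊕0⊕1 = 0
s4: b4⊕b5⊕b6⊕b7⊕b12⊕b13⊕b14⊕b15 = 1⊕0⊕0⊕1⊕0⊕1⊕0⊕1 = 0
s8: b8⊕b9⊕b10⊕b11⊕b12⊕b13⊕b14⊕b15 = 1⊕0⊕1⊕0⊕0⊕1⊕0⊕1 = 0
Syndrome (s8...s1) = 0001 → position 1.

0001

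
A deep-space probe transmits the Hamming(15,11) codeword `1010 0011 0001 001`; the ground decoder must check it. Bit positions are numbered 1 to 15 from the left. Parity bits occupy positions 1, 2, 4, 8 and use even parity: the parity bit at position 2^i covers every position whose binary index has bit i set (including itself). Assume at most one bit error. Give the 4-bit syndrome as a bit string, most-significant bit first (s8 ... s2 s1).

1110

s1: b1⊕b3⊕b5⊕b7⊕b9⊕b11⊕b13⊕b15 = 1⊕1⊕0⊕1⊕0⊕0⊕0⊕1 = 0
s2: b2⊕b3⊕b6⊕b7⊕b10⊕b11⊕b14⊕b15 = 0⊕1⊕0⊕1⊕0⊕0⊕0⊕1 = 1
s4: b4⊕b5⊕b6⊕b7⊕b12⊕b13⊕b14⊕b15 = 0⊕0⊕0⊕1⊕1⊕0⊕0⊕1 = 1
s8: b8⊕b9⊕b10⊕b11⊕b12⊕b13⊕b14⊕b15 = 1⊕0⊕0⊕0⊕1⊕0⊕0⊕1 = 1
Syndrome (s8...s1) = 1110 → position 14.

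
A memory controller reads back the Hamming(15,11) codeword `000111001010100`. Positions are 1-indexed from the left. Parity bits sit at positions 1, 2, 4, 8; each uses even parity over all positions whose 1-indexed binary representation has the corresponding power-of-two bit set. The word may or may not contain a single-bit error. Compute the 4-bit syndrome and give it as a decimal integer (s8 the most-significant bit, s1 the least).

8

s1: b1⊕b3⊕b5⊕b7⊕b9⊕b11⊕b13⊕b15 = 0⊕0⊕1⊕0⊕1⊕1⊕1⊕0 = 0
s2: b2⊕b3⊕b6⊕b7⊕b10⊕b11⊕b14⊕b15 = 0⊕0⊕1⊕0⊕0⊕1⊕0⊕0 = 0
s4: b4⊕b5⊕b6⊕b7⊕b12⊕b13⊕b14⊕b15 = 1⊕1⊕1⊕0⊕0⊕1⊕0⊕0 = 0
s8: b8⊕b9⊕b10⊕b11⊕b12⊕b13⊕b14⊕b15 = 0⊕1⊕0⊕1⊕0⊕1⊕0⊕0 = 1
Syndrome (s8...s1) = 1000 → position 8.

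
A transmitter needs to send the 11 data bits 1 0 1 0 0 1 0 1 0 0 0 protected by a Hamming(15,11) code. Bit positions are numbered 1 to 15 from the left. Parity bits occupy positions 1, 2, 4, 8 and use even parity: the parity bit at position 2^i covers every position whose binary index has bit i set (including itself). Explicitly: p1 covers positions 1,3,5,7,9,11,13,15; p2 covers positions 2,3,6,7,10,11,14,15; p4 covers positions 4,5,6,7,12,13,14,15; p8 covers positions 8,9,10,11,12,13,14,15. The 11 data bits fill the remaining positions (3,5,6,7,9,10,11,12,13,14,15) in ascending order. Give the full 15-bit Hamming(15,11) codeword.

Place data bits at non-power-of-two positions: b3=1, b5=0, b6=1, b7=0, b9=0, b10=1, b11=0, b12=1, b13=0, b14=0, b15=0.
p1 = XOR of data positions {3,5,7,9,11,13,15} = 1⊕0⊕0⊕0⊕0⊕0⊕0 = 1
p2 = XOR of data positions {3,6,7,10,11,14,15} = 1⊕1⊕0⊕1⊕0⊕0⊕0 = 1
p4 = XOR of data positions {5,6,7,12,13,14,15} = 0⊕1⊕0⊕1⊕0⊕0⊕0 = 0
p8 = XOR of data positions {9,10,11,12,13,14,15} = 0⊕1⊕0⊕1⊕0⊕0⊕0 = 0
Codeword b1..b15 = 111001000101000

111001000101000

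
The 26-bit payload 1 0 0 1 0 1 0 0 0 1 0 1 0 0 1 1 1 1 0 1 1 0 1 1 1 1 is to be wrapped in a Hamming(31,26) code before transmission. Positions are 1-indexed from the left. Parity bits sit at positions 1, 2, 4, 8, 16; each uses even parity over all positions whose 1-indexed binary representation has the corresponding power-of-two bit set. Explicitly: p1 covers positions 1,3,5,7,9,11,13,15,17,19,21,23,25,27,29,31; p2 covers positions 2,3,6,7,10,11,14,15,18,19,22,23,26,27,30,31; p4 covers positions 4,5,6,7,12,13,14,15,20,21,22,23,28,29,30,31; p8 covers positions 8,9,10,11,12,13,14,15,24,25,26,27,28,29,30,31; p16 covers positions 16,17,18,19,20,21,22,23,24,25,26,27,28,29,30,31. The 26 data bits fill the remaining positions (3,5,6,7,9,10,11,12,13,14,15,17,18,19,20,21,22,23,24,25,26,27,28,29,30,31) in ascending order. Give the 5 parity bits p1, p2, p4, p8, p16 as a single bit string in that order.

Place data bits at non-power-of-two positions: b3=1, b5=0, b6=0, b7=1, b9=0, b10=1, b11=0, b12=0, b13=0, b14=1, b15=0, b17=1, b18=0, b19=0, b20=1, b21=1, b22=1, b23=1, b24=0, b25=1, b26=1, b27=0, b28=1, b29=1, b30=1, b31=1.
p1 = XOR of data positions {3,5,7,9,11,13,15,17,19,21,23,25,27,29,31} = 1⊕0⊕1⊕0⊕0⊕0⊕0⊕1⊕0⊕1⊕1⊕1⊕0⊕1⊕1 = 0
p2 = XOR of data positions {3,6,7,10,11,14,15,18,19,22,23,26,27,30,31} = 1⊕0⊕1⊕1⊕0⊕1⊕0⊕0⊕0⊕1⊕1⊕1⊕0⊕1⊕1 = 1
p4 = XOR of data positions {5,6,7,12,13,14,15,20,21,22,23,28,29,30,31} = 0⊕0⊕1⊕0⊕0⊕1⊕0⊕1⊕1⊕1⊕1⊕1⊕1⊕1⊕1 = 0
p8 = XOR of data positions {9,10,11,12,13,14,15,24,25,26,27,28,29,30,31} = 0⊕1⊕0⊕0⊕0⊕1⊕0⊕0⊕1⊕1⊕0⊕1⊕1⊕1⊕1 = 0
p16 = XOR of data positions {17,18,19,20,21,22,23,24,25,26,27,28,29,30,31} = 1⊕0⊕0⊕1⊕1⊕1⊕1⊕0⊕1⊕1⊕0⊕1⊕1⊕1⊕1 = 1
Parity bits p1,p2,p4,p8,p16 = 01001

01001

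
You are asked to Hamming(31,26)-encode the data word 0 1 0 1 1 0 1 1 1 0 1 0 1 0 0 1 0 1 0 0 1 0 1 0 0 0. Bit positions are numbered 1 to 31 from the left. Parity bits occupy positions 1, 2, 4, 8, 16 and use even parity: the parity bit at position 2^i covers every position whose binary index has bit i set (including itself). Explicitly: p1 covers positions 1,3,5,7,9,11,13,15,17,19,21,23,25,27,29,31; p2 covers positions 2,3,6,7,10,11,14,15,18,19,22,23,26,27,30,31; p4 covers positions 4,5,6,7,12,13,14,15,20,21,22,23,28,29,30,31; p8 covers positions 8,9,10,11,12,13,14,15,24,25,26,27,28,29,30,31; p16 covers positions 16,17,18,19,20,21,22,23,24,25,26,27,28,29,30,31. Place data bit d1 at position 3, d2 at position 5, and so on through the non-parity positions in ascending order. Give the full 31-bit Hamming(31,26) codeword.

0000101110111011010010100101000

Place data bits at non-power-of-two positions: b3=0, b5=1, b6=0, b7=1, b9=1, b10=0, b11=1, b12=1, b13=1, b14=0, b15=1, b17=0, b18=1, b19=0, b20=0, b21=1, b22=0, b23=1, b24=0, b25=0, b26=1, b27=0, b28=1, b29=0, b30=0, b31=0.
p1 = XOR of data positions {3,5,7,9,11,13,15,17,19,21,23,25,27,29,31} = 0⊕1⊕1⊕1⊕1⊕1⊕1⊕0⊕0⊕1⊕1⊕0⊕0⊕0⊕0 = 0
p2 = XOR of data positions {3,6,7,10,11,14,15,18,19,22,23,26,27,30,31} = 0⊕0⊕1⊕0⊕1⊕0⊕1⊕1⊕0⊕0⊕1⊕1⊕0⊕0⊕0 = 0
p4 = XOR of data positions {5,6,7,12,13,14,15,20,21,22,23,28,29,30,31} = 1⊕0⊕1⊕1⊕1⊕0⊕1⊕0⊕1⊕0⊕1⊕1⊕0⊕0⊕0 = 0
p8 = XOR of data positions {9,10,11,12,13,14,15,24,25,26,27,28,29,30,31} = 1⊕0⊕1⊕1⊕1⊕0⊕1⊕0⊕0⊕1⊕0⊕1⊕0⊕0⊕0 = 1
p16 = XOR of data positions {17,18,19,20,21,22,23,24,25,26,27,28,29,30,31} = 0⊕1⊕0⊕0⊕1⊕0⊕1⊕0⊕0⊕1⊕0⊕1⊕0⊕0⊕0 = 1
Codeword b1..b31 = 0000101110111011010010100101000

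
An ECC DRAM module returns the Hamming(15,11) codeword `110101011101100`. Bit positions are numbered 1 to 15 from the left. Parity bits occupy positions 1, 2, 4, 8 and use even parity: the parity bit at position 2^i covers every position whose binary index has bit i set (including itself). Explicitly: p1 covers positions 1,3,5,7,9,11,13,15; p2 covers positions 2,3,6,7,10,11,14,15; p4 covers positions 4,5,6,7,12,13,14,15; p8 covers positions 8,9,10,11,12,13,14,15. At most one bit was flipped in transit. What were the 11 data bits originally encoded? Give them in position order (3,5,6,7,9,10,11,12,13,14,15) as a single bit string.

00101111100

s1: b1⊕b3⊕b5⊕b7⊕b9⊕b11⊕b13⊕b15 = 1⊕0⊕0⊕0⊕1⊕0⊕1⊕0 = 1
s2: b2⊕b3⊕b6⊕b7⊕b10⊕b11⊕b14⊕b15 = 1⊕0⊕1⊕0⊕1⊕0⊕0⊕0 = 1
s4: b4⊕b5⊕b6⊕b7⊕b12⊕b13⊕b14⊕b15 = 1⊕0⊕1⊕0⊕1⊕1⊕0⊕0 = 0
s8: b8⊕b9⊕b10⊕b11⊕b12⊕b13⊕b14⊕b15 = 1⊕1⊕1⊕0⊕1⊕1⊕0⊕0 = 1
Syndrome (s8...s1) = 1011 → position 11.
Flip bit 11: corrected codeword = 110101011111100
Data bits at positions 3,5,6,7,9,10,11,12,13,14,15: 00101111100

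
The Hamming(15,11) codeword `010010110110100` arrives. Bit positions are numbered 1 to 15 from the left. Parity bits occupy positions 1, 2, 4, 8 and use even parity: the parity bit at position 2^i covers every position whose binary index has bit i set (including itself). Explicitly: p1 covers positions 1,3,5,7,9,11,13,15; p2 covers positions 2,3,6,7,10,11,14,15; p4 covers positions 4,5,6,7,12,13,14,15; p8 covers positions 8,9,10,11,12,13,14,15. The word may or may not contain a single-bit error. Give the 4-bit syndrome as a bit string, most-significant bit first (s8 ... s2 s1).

0100

s1: b1⊕b3⊕b5⊕b7⊕b9⊕b11⊕b13⊕b15 = 0⊕0⊕1⊕1⊕0⊕1⊕1⊕0 = 0
s2: b2⊕b3⊕b6⊕b7⊕b10⊕b11⊕b14⊕b15 = 1⊕0⊕0⊕1⊕1⊕1⊕0⊕0 = 0
s4: b4⊕b5⊕b6⊕b7⊕b12⊕b13⊕b14⊕b15 = 0⊕1⊕0⊕1⊕0⊕1⊕0⊕0 = 1
s8: b8⊕b9⊕b10⊕b11⊕b12⊕b13⊕b14⊕b15 = 1⊕0⊕1⊕1⊕0⊕1⊕0⊕0 = 0
Syndrome (s8...s1) = 0100 → position 4.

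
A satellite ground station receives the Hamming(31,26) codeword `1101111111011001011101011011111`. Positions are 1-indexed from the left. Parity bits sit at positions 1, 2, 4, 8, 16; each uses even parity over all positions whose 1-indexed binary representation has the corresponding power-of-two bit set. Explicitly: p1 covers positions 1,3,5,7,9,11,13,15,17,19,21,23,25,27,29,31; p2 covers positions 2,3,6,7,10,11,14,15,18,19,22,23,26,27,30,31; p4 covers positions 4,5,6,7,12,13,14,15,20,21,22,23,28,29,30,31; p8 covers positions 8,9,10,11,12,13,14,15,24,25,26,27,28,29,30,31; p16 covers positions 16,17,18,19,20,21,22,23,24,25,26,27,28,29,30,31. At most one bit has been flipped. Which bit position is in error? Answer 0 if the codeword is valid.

0

s1: b1⊕b3⊕b5⊕b7⊕b9⊕b11⊕b13⊕b15⊕b17⊕b19⊕b21⊕b23⊕b25⊕b27⊕b29⊕b31 = 1⊕0⊕1⊕1⊕1⊕0⊕1⊕0⊕0⊕1⊕0⊕0⊕1⊕1⊕1⊕1 = 0
s2: b2⊕b3⊕b6⊕b7⊕b10⊕b11⊕b14⊕b15⊕b18⊕b19⊕b22⊕b23⊕b26⊕b27⊕b30⊕b31 = 1⊕0⊕1⊕1⊕1⊕0⊕0⊕0⊕1⊕1⊕1⊕0⊕0⊕1⊕1⊕1 = 0
s4: b4⊕b5⊕b6⊕b7⊕b12⊕b13⊕b14⊕b15⊕b20⊕b21⊕b22⊕b23⊕b28⊕b29⊕b30⊕b31 = 1⊕1⊕1⊕1⊕1⊕1⊕0⊕0⊕1⊕0⊕1⊕0⊕1⊕1⊕1⊕1 = 0
s8: b8⊕b9⊕b10⊕b11⊕b12⊕b13⊕b14⊕b15⊕b24⊕b25⊕b26⊕b27⊕b28⊕b29⊕b30⊕b31 = 1⊕1⊕1⊕0⊕1⊕1⊕0⊕0⊕1⊕1⊕0⊕1⊕1⊕1⊕1⊕1 = 0
s16: b16⊕b17⊕b18⊕b19⊕b20⊕b21⊕b22⊕b23⊕b24⊕b25⊕b26⊕b27⊕b28⊕b29⊕b30⊕b31 = 1⊕0⊕1⊕1⊕1⊕0⊕1⊕0⊕1⊕1⊕0⊕1⊕1⊕1⊕1⊕1 = 0
Syndrome (s16...s1) = 00000 → position 0 (no error).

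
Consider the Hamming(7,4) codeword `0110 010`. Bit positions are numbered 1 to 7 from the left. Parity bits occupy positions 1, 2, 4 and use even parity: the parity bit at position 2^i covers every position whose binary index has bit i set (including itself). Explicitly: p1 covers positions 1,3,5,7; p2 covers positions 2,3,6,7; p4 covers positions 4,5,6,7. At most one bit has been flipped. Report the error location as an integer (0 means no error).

7

s1: b1⊕b3⊕b5⊕b7 = 0⊕1⊕0⊕0 = 1
s2: b2⊕b3⊕b6⊕b7 = 1⊕1⊕1⊕0 = 1
s4: b4⊕b5⊕b6⊕b7 = 0⊕0⊕1⊕0 = 1
Syndrome (s4...s1) = 111 → position 7.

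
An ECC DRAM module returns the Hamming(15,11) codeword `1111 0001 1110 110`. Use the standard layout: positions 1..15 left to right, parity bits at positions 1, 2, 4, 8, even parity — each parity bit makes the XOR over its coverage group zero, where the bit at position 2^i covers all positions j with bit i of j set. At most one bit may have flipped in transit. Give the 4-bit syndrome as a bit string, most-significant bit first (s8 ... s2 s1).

0111

s1: b1⊕b3⊕b5⊕b7⊕b9⊕b11⊕b13⊕b15 = 1⊕1⊕0⊕0⊕1⊕1⊕1⊕0 = 1
s2: b2⊕b3⊕b6⊕b7⊕b10⊕b11⊕b14⊕b15 = 1⊕1⊕0⊕0⊕1⊕1⊕1⊕0 = 1
s4: b4⊕b5⊕b6⊕b7⊕b12⊕b13⊕b14⊕b15 = 1⊕0⊕0⊕0⊕0⊕1⊕1⊕0 = 1
s8: b8⊕b9⊕b10⊕b11⊕b12⊕b13⊕b14⊕b15 = 1⊕1⊕1⊕1⊕0⊕1⊕1⊕0 = 0
Syndrome (s8...s1) = 0111 → position 7.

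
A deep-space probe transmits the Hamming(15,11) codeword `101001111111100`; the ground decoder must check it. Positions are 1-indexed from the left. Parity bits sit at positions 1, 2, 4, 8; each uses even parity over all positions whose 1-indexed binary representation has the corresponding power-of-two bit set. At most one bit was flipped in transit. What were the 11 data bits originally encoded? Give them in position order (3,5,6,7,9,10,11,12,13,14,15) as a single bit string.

10111111100

s1: b1⊕b3⊕b5⊕b7⊕b9⊕b11⊕b13⊕b15 = 1⊕1⊕0⊕1⊕1⊕1⊕1⊕0 = 0
s2: b2⊕b3⊕b6⊕b7⊕b10⊕b11⊕b14⊕b15 = 0⊕1⊕1⊕1⊕1⊕1⊕0⊕0 = 1
s4: b4⊕b5⊕b6⊕b7⊕b12⊕b13⊕b14⊕b15 = 0⊕0⊕1⊕1⊕1⊕1⊕0⊕0 = 0
s8: b8⊕b9⊕b10⊕b11⊕b12⊕b13⊕b14⊕b15 = 1⊕1⊕1⊕1⊕1⊕1⊕0⊕0 = 0
Syndrome (s8...s1) = 0010 → position 2.
Flip bit 2: corrected codeword = 111001111111100
Data bits at positions 3,5,6,7,9,10,11,12,13,14,15: 10111111100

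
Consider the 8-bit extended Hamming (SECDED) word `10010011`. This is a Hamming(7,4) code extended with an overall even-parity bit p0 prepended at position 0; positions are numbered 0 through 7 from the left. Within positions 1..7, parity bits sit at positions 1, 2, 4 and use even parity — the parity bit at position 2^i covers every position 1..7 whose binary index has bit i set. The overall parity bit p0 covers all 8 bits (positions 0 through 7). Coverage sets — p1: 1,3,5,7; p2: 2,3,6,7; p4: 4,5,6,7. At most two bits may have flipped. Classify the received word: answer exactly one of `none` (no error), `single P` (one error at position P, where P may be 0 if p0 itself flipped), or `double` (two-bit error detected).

s1: b1⊕b3⊕b5⊕b7 = 0⊕1⊕0⊕1 = 0
s2: b2⊕b3⊕b6⊕b7 = 0⊕1⊕1⊕1 = 1
s4: b4⊕b5⊕b6⊕b7 = 0⊕0⊕1⊕1 = 0
Syndrome (s4...s1) = 010 → position 2.
Overall parity (XOR of all 8 bits, including p0): 1⊕0⊕0⊕1⊕0⊕0⊕1⊕1 = 0
Overall=0, syndrome position=2 → double-bit error detected (uncorrectable).

double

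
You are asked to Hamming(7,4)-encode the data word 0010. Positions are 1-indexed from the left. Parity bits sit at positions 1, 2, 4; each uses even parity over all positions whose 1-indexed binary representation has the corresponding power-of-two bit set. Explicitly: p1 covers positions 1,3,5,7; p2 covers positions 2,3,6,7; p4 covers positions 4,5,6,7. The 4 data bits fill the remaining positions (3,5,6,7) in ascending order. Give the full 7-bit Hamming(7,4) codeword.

0101010

Place data bits at non-power-of-two positions: b3=0, b5=0, b6=1, b7=0.
p1 = XOR of data positions {3,5,7} = 0⊕0⊕0 = 0
p2 = XOR of data positions {3,6,7} = 0⊕1⊕0 = 1
p4 = XOR of data positions {5,6,7} = 0⊕1⊕0 = 1
Codeword b1..b7 = 0101010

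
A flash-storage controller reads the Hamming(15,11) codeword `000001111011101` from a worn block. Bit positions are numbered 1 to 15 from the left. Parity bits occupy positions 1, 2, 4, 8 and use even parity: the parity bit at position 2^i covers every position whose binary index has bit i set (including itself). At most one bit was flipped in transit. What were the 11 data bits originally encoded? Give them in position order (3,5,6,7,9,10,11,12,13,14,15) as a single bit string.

s1: b1⊕b3⊕b5⊕b7⊕b9⊕b11⊕b13⊕b15 = 0⊕0⊕0⊕1⊕1⊕1⊕1⊕1 = 1
s2: b2⊕b3⊕b6⊕b7⊕b10⊕b11⊕b14⊕b15 = 0⊕0⊕1⊕1⊕0⊕1⊕0⊕1 = 0
s4: b4⊕b5⊕b6⊕b7⊕b12⊕b13⊕b14⊕b15 = 0⊕0⊕1⊕1⊕1⊕1⊕0⊕1 = 1
s8: b8⊕b9⊕b10⊕b11⊕b12⊕b13⊕b14⊕b15 = 1⊕1⊕0⊕1⊕1⊕1⊕0⊕1 = 0
Syndrome (s8...s1) = 0101 → position 5.
Flip bit 5: corrected codeword = 000011111011101
Data bits at positions 3,5,6,7,9,10,11,12,13,14,15: 01111011101

01111011101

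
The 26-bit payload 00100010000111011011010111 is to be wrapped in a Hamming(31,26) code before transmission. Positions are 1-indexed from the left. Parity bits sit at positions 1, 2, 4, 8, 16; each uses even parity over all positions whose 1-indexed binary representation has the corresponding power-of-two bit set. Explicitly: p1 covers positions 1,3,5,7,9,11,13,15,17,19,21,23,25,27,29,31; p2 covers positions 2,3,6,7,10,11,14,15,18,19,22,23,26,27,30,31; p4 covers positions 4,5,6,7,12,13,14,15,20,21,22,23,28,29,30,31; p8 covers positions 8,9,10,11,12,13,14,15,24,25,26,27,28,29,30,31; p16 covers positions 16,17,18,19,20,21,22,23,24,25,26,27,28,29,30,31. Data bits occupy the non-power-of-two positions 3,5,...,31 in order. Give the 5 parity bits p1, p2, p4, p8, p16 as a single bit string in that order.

00011

Place data bits at non-power-of-two positions: b3=0, b5=0, b6=1, b7=0, b9=0, b10=0, b11=1, b12=0, b13=0, b14=0, b15=0, b17=1, b18=1, b19=1, b20=0, b21=1, b22=1, b23=0, b24=1, b25=1, b26=0, b27=1, b28=0, b29=1, b30=1, b31=1.
p1 = XOR of data positions {3,5,7,9,11,13,15,17,19,21,23,25,27,29,31} = 0⊕0⊕0⊕0⊕1⊕0⊕0⊕1⊕1⊕1⊕0⊕1⊕1⊕1⊕1 = 0
p2 = XOR of data positions {3,6,7,10,11,14,15,18,19,22,23,26,27,30,31} = 0⊕1⊕0⊕0⊕1⊕0⊕0⊕1⊕1⊕1⊕0⊕0⊕1⊕1⊕1 = 0
p4 = XOR of data positions {5,6,7,12,13,14,15,20,21,22,23,28,29,30,31} = 0⊕1⊕0⊕0⊕0⊕0⊕0⊕0⊕1⊕1⊕0⊕0⊕1⊕1⊕1 = 0
p8 = XOR of data positions {9,10,11,12,13,14,15,24,25,26,27,28,29,30,31} = 0⊕0⊕1⊕0⊕0⊕0⊕0⊕1⊕1⊕0⊕1⊕0⊕1⊕1⊕1 = 1
p16 = XOR of data positions {17,18,19,20,21,22,23,24,25,26,27,28,29,30,31} = 1⊕1⊕1⊕0⊕1⊕1⊕0⊕1⊕1⊕0⊕1⊕0⊕1⊕1⊕1 = 1
Parity bits p1,p2,p4,p8,p16 = 00011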